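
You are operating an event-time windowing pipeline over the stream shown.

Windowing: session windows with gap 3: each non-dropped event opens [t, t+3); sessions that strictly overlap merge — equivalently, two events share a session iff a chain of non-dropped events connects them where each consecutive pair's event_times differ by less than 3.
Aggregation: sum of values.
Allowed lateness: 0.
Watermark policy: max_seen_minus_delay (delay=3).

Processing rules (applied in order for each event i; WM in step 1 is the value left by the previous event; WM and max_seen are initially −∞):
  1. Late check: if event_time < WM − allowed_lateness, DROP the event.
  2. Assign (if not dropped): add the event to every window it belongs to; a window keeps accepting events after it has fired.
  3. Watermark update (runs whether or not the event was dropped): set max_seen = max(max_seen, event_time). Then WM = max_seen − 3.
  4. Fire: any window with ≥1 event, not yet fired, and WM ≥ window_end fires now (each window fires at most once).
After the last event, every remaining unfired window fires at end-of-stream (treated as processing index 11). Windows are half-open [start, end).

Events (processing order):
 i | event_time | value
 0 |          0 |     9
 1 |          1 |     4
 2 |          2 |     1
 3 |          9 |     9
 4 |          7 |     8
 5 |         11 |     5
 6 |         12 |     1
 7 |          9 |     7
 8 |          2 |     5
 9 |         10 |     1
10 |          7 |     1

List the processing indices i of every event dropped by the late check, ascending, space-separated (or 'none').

8 10

i=0 t=0 v=9: → [0,3); WM=-3
i=1 t=1 v=4: → [0,4); WM=-2
i=2 t=2 v=1: → [0,5); WM=-1
i=3 t=9 v=9: → [9,12); WM=6
i=4 t=7 v=8: → [7,12); WM=6
i=5 t=11 v=5: → [7,14); WM=8
i=6 t=12 v=1: → [7,15); WM=9
i=7 t=9 v=7: → [7,15); WM=9
i=8 t=2 v=5: DROP (t<9-0); WM=9
i=9 t=10 v=1: → [7,15); WM=9
i=10 t=7 v=1: DROP (t<9-0); WM=9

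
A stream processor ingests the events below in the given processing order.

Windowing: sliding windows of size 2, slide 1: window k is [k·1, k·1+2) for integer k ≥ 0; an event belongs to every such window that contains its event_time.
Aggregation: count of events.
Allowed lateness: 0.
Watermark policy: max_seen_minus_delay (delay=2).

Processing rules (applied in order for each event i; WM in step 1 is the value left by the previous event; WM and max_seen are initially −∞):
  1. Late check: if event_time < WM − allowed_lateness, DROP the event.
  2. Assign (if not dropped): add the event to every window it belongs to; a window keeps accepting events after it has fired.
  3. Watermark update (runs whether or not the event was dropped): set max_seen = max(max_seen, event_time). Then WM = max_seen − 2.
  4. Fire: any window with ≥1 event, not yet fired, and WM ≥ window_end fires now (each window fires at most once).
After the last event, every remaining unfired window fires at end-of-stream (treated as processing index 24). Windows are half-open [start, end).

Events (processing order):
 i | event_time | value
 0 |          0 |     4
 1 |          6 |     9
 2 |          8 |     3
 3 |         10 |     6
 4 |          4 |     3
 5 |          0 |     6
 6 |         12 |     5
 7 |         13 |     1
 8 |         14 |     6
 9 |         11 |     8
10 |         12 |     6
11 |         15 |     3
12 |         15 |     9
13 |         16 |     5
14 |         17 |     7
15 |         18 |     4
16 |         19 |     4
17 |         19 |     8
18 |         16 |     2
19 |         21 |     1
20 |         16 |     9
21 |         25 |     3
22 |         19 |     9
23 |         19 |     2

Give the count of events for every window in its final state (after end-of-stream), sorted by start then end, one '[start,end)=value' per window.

[0,2)=1 [5,7)=1 [6,8)=1 [7,9)=1 [8,10)=1 [9,11)=1 [10,12)=1 [11,13)=2 [12,14)=3 [13,15)=2 [14,16)=3 [15,17)=3 [16,18)=2 [17,19)=2 [18,20)=3 [19,21)=2 [20,22)=1 [21,23)=1 [24,26)=1 [25,27)=1

i=0 t=0 v=4: → [0,2); WM=-2
i=1 t=6 v=9: → [6,8),[5,7); WM=4; [0,2) fires=1
i=2 t=8 v=3: → [8,10),[7,9); WM=6
i=3 t=10 v=6: → [10,12),[9,11); WM=8; [5,7) fires=1 [6,8) fires=1
i=4 t=4 v=3: DROP (t<8-0); WM=8
i=5 t=0 v=6: DROP (t<8-0); WM=8
i=6 t=12 v=5: → [12,14),[11,13); WM=10; [7,9) fires=1 [8,10) fires=1
i=7 t=13 v=1: → [13,15),[12,14); WM=11; [9,11) fires=1
i=8 t=14 v=6: → [14,16),[13,15); WM=12; [10,12) fires=1
i=9 t=11 v=8: DROP (t<12-0); WM=12
i=10 t=12 v=6: → [12,14),[11,13); WM=12
i=11 t=15 v=3: → [15,17),[14,16); WM=13; [11,13) fires=2
i=12 t=15 v=9: → [15,17),[14,16); WM=13
i=13 t=16 v=5: → [16,18),[15,17); WM=14; [12,14) fires=3
i=14 t=17 v=7: → [17,19),[16,18); WM=15; [13,15) fires=2
i=15 t=18 v=4: → [18,20),[17,19); WM=16; [14,16) fires=3
i=16 t=19 v=4: → [19,21),[18,20); WM=17; [15,17) fires=3
i=17 t=19 v=8: → [19,21),[18,20); WM=17
i=18 t=16 v=2: DROP (t<17-0); WM=17
i=19 t=21 v=1: → [21,23),[20,22); WM=19; [16,18) fires=2 [17,19) fires=2
i=20 t=16 v=9: DROP (t<19-0); WM=19
i=21 t=25 v=3: → [25,27),[24,26); WM=23; [18,20) fires=3 [19,21) fires=2 [20,22) fires=1 [21,23) fires=1
i=22 t=19 v=9: DROP (t<23-0); WM=23
i=23 t=19 v=2: DROP (t<23-0); WM=23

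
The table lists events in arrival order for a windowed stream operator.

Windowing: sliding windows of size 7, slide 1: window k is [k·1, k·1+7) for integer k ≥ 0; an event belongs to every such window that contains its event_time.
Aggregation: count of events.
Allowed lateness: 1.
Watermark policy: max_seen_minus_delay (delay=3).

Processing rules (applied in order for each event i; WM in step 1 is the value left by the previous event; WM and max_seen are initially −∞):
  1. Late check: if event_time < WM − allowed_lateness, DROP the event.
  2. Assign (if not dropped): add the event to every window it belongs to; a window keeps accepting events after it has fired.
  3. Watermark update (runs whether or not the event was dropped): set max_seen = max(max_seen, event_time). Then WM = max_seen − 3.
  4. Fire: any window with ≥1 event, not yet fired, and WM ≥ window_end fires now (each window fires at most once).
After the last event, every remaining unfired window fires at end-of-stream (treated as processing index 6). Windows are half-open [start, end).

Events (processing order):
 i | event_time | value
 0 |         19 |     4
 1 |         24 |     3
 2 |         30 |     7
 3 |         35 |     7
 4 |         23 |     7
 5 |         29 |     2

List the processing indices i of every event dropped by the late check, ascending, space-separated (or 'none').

4 5

i=0 t=19 v=4: → [19,26),[18,25),[17,24),[16,23),[15,22),[14,21),[13,20); WM=16
i=1 t=24 v=3: → [24,31),[23,30),[22,29),[21,28),[20,27),[19,26),[18,25); WM=21; [13,20) fires=1 [14,21) fires=1
i=2 t=30 v=7: → [30,37),[29,36),[28,35),[27,34),[26,33),[25,32),[24,31); WM=27; [15,22) fires=1 [16,23) fires=1 [17,24) fires=1 [18,25) fires=2 [19,26) fires=2 [20,27) fires=1
i=3 t=35 v=7: → [35,42),[34,41),[33,40),[32,39),[31,38),[30,37),[29,36); WM=32; [21,28) fires=1 [22,29) fires=1 [23,30) fires=1 [24,31) fires=2 [25,32) fires=1
i=4 t=23 v=7: DROP (t<32-1); WM=32
i=5 t=29 v=2: DROP (t<32-1); WM=32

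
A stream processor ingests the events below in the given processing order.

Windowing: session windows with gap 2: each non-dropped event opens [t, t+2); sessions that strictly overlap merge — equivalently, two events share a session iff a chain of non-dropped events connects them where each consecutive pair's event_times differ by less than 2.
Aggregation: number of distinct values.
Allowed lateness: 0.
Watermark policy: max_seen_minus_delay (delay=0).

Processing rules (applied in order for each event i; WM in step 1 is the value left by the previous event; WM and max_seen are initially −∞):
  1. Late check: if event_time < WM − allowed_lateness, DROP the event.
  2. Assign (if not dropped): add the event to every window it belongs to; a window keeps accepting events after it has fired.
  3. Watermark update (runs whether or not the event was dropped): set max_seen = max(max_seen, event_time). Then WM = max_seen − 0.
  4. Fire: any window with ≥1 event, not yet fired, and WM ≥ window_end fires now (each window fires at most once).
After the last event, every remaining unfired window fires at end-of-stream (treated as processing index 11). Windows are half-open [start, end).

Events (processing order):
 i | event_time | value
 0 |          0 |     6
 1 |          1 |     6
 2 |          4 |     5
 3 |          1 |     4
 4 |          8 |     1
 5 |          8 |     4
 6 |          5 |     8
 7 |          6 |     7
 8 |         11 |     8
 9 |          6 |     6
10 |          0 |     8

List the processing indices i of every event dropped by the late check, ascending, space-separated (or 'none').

3 6 7 9 10

i=0 t=0 v=6: → [0,2); WM=0
i=1 t=1 v=6: → [0,3); WM=1
i=2 t=4 v=5: → [4,6); WM=4
i=3 t=1 v=4: DROP (t<4-0); WM=4
i=4 t=8 v=1: → [8,10); WM=8
i=5 t=8 v=4: → [8,10); WM=8
i=6 t=5 v=8: DROP (t<8-0); WM=8
i=7 t=6 v=7: DROP (t<8-0); WM=8
i=8 t=11 v=8: → [11,13); WM=11
i=9 t=6 v=6: DROP (t<11-0); WM=11
i=10 t=0 v=8: DROP (t<11-0); WM=11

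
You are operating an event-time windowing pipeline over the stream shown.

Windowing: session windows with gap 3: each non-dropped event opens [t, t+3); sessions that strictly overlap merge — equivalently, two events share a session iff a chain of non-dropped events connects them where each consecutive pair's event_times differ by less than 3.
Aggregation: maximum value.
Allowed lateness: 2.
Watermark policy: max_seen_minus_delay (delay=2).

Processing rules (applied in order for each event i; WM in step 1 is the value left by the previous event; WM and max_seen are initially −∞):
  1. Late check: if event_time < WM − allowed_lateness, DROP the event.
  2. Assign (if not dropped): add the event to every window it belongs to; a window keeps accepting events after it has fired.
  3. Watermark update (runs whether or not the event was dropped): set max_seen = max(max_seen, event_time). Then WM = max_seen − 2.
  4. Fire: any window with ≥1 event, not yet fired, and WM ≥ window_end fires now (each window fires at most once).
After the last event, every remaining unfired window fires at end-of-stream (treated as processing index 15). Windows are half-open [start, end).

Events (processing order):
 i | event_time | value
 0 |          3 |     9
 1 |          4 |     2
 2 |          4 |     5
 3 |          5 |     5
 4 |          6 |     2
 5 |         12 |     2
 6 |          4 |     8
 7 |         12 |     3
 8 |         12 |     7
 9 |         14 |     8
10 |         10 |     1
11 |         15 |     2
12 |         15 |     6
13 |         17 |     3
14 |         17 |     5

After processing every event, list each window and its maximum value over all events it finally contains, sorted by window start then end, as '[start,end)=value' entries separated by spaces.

[3,9)=9 [10,20)=8

i=0 t=3 v=9: → [3,6); WM=1
i=1 t=4 v=2: → [3,7); WM=2
i=2 t=4 v=5: → [3,7); WM=2
i=3 t=5 v=5: → [3,8); WM=3
i=4 t=6 v=2: → [3,9); WM=4
i=5 t=12 v=2: → [12,15); WM=10
i=6 t=4 v=8: DROP (t<10-2); WM=10
i=7 t=12 v=3: → [12,15); WM=10
i=8 t=12 v=7: → [12,15); WM=10
i=9 t=14 v=8: → [12,17); WM=12
i=10 t=10 v=1: → [10,17); WM=12
i=11 t=15 v=2: → [10,18); WM=13
i=12 t=15 v=6: → [10,18); WM=13
i=13 t=17 v=3: → [10,20); WM=15
i=14 t=17 v=5: → [10,20); WM=15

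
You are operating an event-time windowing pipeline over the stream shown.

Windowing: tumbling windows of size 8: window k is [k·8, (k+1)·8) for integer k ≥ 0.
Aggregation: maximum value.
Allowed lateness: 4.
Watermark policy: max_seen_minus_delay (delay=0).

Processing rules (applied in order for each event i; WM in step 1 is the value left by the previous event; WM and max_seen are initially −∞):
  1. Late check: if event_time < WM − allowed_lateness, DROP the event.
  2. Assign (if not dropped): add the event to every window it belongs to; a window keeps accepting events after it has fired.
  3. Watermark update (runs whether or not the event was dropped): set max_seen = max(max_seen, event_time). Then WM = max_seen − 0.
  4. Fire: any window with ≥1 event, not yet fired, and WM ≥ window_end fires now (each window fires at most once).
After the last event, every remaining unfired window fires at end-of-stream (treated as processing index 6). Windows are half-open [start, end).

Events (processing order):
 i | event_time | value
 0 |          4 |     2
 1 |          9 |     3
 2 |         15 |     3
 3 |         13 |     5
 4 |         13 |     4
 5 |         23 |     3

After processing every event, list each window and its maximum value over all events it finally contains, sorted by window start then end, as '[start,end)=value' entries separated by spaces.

i=0 t=4 v=2: → [0,8); WM=4
i=1 t=9 v=3: → [8,16); WM=9; [0,8) fires=2
i=2 t=15 v=3: → [8,16); WM=15
i=3 t=13 v=5: → [8,16); WM=15
i=4 t=13 v=4: → [8,16); WM=15
i=5 t=23 v=3: → [16,24); WM=23; [8,16) fires=5

[0,8)=2 [8,16)=5 [16,24)=3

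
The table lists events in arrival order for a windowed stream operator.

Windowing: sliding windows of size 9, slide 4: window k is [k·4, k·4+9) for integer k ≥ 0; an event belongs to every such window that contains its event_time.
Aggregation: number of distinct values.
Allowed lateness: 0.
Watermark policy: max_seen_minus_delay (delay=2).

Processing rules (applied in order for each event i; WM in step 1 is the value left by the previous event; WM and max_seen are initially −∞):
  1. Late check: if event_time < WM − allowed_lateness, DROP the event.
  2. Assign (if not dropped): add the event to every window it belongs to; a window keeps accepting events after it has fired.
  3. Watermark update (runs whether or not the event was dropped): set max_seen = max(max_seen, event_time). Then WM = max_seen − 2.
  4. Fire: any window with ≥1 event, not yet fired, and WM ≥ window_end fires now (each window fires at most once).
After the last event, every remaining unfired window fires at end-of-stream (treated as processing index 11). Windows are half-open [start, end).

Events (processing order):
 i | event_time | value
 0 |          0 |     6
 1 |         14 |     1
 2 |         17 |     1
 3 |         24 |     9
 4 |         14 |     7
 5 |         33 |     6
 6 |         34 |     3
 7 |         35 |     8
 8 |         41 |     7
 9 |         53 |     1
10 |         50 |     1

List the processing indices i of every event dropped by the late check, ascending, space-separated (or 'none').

i=0 t=0 v=6: → [0,9); WM=-2
i=1 t=14 v=1: → [12,21),[8,17); WM=12; [0,9) fires=1
i=2 t=17 v=1: → [16,25),[12,21); WM=15
i=3 t=24 v=9: → [24,33),[20,29),[16,25); WM=22; [8,17) fires=1 [12,21) fires=1
i=4 t=14 v=7: DROP (t<22-0); WM=22
i=5 t=33 v=6: → [32,41),[28,37); WM=31; [16,25) fires=2 [20,29) fires=1
i=6 t=34 v=3: → [32,41),[28,37); WM=32
i=7 t=35 v=8: → [32,41),[28,37); WM=33; [24,33) fires=1
i=8 t=41 v=7: → [40,49),[36,45); WM=39; [28,37) fires=3
i=9 t=53 v=1: → [52,61),[48,57); WM=51; [32,41) fires=3 [36,45) fires=1 [40,49) fires=1
i=10 t=50 v=1: DROP (t<51-0); WM=51

4 10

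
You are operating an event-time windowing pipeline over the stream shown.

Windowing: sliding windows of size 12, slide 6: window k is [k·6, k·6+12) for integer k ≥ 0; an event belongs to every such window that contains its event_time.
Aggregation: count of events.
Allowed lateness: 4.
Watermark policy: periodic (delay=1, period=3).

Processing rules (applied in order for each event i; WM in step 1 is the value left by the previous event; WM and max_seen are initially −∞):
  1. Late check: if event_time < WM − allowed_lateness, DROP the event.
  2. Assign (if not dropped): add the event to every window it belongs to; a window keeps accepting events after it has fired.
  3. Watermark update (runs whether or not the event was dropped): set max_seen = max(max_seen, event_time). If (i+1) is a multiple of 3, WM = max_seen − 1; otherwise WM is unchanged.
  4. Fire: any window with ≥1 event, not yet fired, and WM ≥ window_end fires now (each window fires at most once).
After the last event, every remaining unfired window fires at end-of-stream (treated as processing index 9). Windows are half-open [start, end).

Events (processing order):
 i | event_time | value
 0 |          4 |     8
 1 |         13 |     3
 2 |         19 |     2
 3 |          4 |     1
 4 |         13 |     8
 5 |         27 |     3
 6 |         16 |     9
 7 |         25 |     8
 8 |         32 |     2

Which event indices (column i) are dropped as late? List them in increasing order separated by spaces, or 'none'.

i=0 t=4 v=8: → [0,12); WM=−∞
i=1 t=13 v=3: → [12,24),[6,18); WM=−∞
i=2 t=19 v=2: → [18,30),[12,24); WM=18; [0,12) fires=1 [6,18) fires=1
i=3 t=4 v=1: DROP (t<18-4); WM=18
i=4 t=13 v=8: DROP (t<18-4); WM=18
i=5 t=27 v=3: → [24,36),[18,30); WM=26; [12,24) fires=2
i=6 t=16 v=9: DROP (t<26-4); WM=26
i=7 t=25 v=8: → [24,36),[18,30); WM=26
i=8 t=32 v=2: → [30,42),[24,36); WM=31; [18,30) fires=3

3 4 6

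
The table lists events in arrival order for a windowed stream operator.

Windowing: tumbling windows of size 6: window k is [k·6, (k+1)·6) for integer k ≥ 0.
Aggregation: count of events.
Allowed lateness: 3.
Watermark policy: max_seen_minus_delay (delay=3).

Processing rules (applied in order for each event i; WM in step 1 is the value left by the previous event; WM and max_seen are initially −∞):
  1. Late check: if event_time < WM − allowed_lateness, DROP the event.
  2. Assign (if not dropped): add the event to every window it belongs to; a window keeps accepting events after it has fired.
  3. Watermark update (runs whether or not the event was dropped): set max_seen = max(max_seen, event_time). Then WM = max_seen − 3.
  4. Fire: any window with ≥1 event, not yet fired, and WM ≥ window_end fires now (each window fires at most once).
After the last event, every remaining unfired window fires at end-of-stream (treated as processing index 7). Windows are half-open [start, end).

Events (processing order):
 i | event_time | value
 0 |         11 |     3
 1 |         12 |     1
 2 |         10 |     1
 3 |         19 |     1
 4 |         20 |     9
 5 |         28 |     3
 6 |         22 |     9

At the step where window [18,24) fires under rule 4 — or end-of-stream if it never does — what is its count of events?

i=0 t=11 v=3: → [6,12); WM=8
i=1 t=12 v=1: → [12,18); WM=9
i=2 t=10 v=1: → [6,12); WM=9
i=3 t=19 v=1: → [18,24); WM=16; [6,12) fires=2
i=4 t=20 v=9: → [18,24); WM=17
i=5 t=28 v=3: → [24,30); WM=25; [12,18) fires=1 [18,24) fires=2
i=6 t=22 v=9: → [18,24); WM=25

2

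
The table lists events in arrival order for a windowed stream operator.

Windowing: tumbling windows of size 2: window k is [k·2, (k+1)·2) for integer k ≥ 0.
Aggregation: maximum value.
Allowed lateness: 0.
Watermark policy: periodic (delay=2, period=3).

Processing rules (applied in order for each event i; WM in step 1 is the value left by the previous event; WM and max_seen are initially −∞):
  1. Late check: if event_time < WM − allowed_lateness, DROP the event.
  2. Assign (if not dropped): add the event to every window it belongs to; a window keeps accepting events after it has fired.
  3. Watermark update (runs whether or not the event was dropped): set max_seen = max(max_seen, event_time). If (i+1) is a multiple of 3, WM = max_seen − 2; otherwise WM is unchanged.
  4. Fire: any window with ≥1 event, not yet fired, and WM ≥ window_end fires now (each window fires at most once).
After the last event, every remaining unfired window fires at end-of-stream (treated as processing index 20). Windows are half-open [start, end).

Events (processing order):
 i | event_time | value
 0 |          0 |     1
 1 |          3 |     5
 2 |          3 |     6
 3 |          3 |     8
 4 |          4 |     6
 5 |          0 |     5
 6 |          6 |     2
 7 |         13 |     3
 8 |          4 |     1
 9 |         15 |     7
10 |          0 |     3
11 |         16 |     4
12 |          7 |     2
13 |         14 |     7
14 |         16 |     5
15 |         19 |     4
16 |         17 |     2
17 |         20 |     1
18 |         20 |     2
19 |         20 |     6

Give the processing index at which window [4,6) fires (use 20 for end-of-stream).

i=0 t=0 v=1: → [0,2); WM=−∞
i=1 t=3 v=5: → [2,4); WM=−∞
i=2 t=3 v=6: → [2,4); WM=1
i=3 t=3 v=8: → [2,4); WM=1
i=4 t=4 v=6: → [4,6); WM=1
i=5 t=0 v=5: DROP (t<1-0); WM=2; [0,2) fires=1
i=6 t=6 v=2: → [6,8); WM=2
i=7 t=13 v=3: → [12,14); WM=2
i=8 t=4 v=1: → [4,6); WM=11; [2,4) fires=8 [4,6) fires=6 [6,8) fires=2
i=9 t=15 v=7: → [14,16); WM=11
i=10 t=0 v=3: DROP (t<11-0); WM=11
i=11 t=16 v=4: → [16,18); WM=14; [12,14) fires=3
i=12 t=7 v=2: DROP (t<14-0); WM=14
i=13 t=14 v=7: → [14,16); WM=14
i=14 t=16 v=5: → [16,18); WM=14
i=15 t=19 v=4: → [18,20); WM=14
i=16 t=17 v=2: → [16,18); WM=14
i=17 t=20 v=1: → [20,22); WM=18; [14,16) fires=7 [16,18) fires=5
i=18 t=20 v=2: → [20,22); WM=18
i=19 t=20 v=6: → [20,22); WM=18

8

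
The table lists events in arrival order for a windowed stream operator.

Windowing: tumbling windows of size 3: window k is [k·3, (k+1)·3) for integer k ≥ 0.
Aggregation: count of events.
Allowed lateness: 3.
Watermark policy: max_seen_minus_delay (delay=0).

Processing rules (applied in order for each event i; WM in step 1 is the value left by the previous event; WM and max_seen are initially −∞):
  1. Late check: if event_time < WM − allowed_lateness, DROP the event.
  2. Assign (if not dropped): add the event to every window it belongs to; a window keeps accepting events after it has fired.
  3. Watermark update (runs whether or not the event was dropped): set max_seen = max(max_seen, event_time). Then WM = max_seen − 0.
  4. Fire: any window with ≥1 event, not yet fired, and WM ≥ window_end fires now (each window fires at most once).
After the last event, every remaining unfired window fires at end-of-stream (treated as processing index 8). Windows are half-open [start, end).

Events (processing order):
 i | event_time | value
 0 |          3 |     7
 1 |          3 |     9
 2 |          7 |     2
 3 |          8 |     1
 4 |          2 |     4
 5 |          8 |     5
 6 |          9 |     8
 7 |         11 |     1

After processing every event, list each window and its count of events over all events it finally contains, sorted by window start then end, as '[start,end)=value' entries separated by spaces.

i=0 t=3 v=7: → [3,6); WM=3
i=1 t=3 v=9: → [3,6); WM=3
i=2 t=7 v=2: → [6,9); WM=7; [3,6) fires=2
i=3 t=8 v=1: → [6,9); WM=8
i=4 t=2 v=4: DROP (t<8-3); WM=8
i=5 t=8 v=5: → [6,9); WM=8
i=6 t=9 v=8: → [9,12); WM=9; [6,9) fires=3
i=7 t=11 v=1: → [9,12); WM=11

[3,6)=2 [6,9)=3 [9,12)=2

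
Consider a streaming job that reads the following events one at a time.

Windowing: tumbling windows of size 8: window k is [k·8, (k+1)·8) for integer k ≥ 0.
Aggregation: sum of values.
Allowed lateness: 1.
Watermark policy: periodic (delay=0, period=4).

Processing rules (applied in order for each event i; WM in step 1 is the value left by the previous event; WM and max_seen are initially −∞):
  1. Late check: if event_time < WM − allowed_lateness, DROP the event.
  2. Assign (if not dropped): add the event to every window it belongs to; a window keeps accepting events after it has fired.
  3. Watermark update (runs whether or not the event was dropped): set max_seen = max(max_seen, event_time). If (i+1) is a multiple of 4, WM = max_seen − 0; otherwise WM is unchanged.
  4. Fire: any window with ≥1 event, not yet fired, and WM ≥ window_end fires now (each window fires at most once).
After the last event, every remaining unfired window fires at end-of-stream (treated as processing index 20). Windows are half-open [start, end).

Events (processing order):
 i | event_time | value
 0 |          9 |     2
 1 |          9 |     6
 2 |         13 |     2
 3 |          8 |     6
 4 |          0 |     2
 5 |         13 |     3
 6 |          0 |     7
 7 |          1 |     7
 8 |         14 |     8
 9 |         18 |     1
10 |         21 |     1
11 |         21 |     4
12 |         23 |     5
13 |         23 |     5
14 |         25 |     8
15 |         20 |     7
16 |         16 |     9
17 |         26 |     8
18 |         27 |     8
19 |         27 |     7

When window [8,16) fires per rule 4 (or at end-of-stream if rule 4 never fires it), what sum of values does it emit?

i=0 t=9 v=2: → [8,16); WM=−∞
i=1 t=9 v=6: → [8,16); WM=−∞
i=2 t=13 v=2: → [8,16); WM=−∞
i=3 t=8 v=6: → [8,16); WM=13
i=4 t=0 v=2: DROP (t<13-1); WM=13
i=5 t=13 v=3: → [8,16); WM=13
i=6 t=0 v=7: DROP (t<13-1); WM=13
i=7 t=1 v=7: DROP (t<13-1); WM=13
i=8 t=14 v=8: → [8,16); WM=13
i=9 t=18 v=1: → [16,24); WM=13
i=10 t=21 v=1: → [16,24); WM=13
i=11 t=21 v=4: → [16,24); WM=21; [8,16) fires=27
i=12 t=23 v=5: → [16,24); WM=21
i=13 t=23 v=5: → [16,24); WM=21
i=14 t=25 v=8: → [24,32); WM=21
i=15 t=20 v=7: → [16,24); WM=25; [16,24) fires=23
i=16 t=16 v=9: DROP (t<25-1); WM=25
i=17 t=26 v=8: → [24,32); WM=25
i=18 t=27 v=8: → [24,32); WM=25
i=19 t=27 v=7: → [24,32); WM=27

27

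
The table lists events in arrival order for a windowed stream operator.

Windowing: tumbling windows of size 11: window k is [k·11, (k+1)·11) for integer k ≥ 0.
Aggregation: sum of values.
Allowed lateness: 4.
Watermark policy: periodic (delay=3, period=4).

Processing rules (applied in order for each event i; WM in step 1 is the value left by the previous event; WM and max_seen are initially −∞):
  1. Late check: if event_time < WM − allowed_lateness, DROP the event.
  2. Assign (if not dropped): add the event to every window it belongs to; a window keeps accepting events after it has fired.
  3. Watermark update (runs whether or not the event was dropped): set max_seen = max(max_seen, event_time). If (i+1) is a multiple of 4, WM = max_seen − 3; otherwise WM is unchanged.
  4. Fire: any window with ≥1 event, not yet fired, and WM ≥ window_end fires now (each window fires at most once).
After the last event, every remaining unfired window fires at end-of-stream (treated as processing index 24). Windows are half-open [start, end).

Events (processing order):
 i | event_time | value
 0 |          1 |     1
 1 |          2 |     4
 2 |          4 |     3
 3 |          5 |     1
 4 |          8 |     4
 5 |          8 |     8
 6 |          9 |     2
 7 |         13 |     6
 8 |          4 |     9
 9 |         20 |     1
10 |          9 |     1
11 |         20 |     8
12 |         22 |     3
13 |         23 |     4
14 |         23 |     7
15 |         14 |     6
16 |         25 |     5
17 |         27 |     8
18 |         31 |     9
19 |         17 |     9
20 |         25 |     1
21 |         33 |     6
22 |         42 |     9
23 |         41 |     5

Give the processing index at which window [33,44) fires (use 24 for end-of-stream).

24

i=0 t=1 v=1: → [0,11); WM=−∞
i=1 t=2 v=4: → [0,11); WM=−∞
i=2 t=4 v=3: → [0,11); WM=−∞
i=3 t=5 v=1: → [0,11); WM=2
i=4 t=8 v=4: → [0,11); WM=2
i=5 t=8 v=8: → [0,11); WM=2
i=6 t=9 v=2: → [0,11); WM=2
i=7 t=13 v=6: → [11,22); WM=10
i=8 t=4 v=9: DROP (t<10-4); WM=10
i=9 t=20 v=1: → [11,22); WM=10
i=10 t=9 v=1: → [0,11); WM=10
i=11 t=20 v=8: → [11,22); WM=17; [0,11) fires=24
i=12 t=22 v=3: → [22,33); WM=17
i=13 t=23 v=4: → [22,33); WM=17
i=14 t=23 v=7: → [22,33); WM=17
i=15 t=14 v=6: → [11,22); WM=20
i=16 t=25 v=5: → [22,33); WM=20
i=17 t=27 v=8: → [22,33); WM=20
i=18 t=31 v=9: → [22,33); WM=20
i=19 t=17 v=9: → [11,22); WM=28; [11,22) fires=30
i=20 t=25 v=1: → [22,33); WM=28
i=21 t=33 v=6: → [33,44); WM=28
i=22 t=42 v=9: → [33,44); WM=28
i=23 t=41 v=5: → [33,44); WM=39; [22,33) fires=37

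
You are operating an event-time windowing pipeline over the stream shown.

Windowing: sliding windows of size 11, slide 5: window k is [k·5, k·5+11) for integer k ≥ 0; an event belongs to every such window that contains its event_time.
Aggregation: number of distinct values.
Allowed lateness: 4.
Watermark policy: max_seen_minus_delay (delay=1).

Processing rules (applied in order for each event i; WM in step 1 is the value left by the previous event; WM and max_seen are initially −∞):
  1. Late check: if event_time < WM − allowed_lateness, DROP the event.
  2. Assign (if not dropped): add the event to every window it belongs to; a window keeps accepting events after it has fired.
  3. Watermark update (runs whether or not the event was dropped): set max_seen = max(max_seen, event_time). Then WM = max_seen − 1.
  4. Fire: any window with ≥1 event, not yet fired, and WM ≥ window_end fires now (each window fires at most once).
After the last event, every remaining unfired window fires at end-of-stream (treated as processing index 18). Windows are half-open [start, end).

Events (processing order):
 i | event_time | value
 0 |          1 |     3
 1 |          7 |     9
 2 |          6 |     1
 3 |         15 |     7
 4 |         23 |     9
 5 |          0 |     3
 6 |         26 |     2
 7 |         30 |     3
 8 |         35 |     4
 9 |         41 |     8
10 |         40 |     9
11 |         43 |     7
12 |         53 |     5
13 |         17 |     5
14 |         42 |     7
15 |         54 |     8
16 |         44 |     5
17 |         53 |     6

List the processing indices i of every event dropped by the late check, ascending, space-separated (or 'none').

5 13 14 16

i=0 t=1 v=3: → [0,11); WM=0
i=1 t=7 v=9: → [5,16),[0,11); WM=6
i=2 t=6 v=1: → [5,16),[0,11); WM=6
i=3 t=15 v=7: → [15,26),[10,21),[5,16); WM=14; [0,11) fires=3
i=4 t=23 v=9: → [20,31),[15,26); WM=22; [5,16) fires=3 [10,21) fires=1
i=5 t=0 v=3: DROP (t<22-4); WM=22
i=6 t=26 v=2: → [25,36),[20,31); WM=25
i=7 t=30 v=3: → [30,41),[25,36),[20,31); WM=29; [15,26) fires=2
i=8 t=35 v=4: → [35,46),[30,41),[25,36); WM=34; [20,31) fires=3
i=9 t=41 v=8: → [40,51),[35,46); WM=40; [25,36) fires=3
i=10 t=40 v=9: → [40,51),[35,46),[30,41); WM=40
i=11 t=43 v=7: → [40,51),[35,46); WM=42; [30,41) fires=3
i=12 t=53 v=5: → [50,61),[45,56); WM=52; [35,46) fires=4 [40,51) fires=3
i=13 t=17 v=5: DROP (t<52-4); WM=52
i=14 t=42 v=7: DROP (t<52-4); WM=52
i=15 t=54 v=8: → [50,61),[45,56); WM=53
i=16 t=44 v=5: DROP (t<53-4); WM=53
i=17 t=53 v=6: → [50,61),[45,56); WM=53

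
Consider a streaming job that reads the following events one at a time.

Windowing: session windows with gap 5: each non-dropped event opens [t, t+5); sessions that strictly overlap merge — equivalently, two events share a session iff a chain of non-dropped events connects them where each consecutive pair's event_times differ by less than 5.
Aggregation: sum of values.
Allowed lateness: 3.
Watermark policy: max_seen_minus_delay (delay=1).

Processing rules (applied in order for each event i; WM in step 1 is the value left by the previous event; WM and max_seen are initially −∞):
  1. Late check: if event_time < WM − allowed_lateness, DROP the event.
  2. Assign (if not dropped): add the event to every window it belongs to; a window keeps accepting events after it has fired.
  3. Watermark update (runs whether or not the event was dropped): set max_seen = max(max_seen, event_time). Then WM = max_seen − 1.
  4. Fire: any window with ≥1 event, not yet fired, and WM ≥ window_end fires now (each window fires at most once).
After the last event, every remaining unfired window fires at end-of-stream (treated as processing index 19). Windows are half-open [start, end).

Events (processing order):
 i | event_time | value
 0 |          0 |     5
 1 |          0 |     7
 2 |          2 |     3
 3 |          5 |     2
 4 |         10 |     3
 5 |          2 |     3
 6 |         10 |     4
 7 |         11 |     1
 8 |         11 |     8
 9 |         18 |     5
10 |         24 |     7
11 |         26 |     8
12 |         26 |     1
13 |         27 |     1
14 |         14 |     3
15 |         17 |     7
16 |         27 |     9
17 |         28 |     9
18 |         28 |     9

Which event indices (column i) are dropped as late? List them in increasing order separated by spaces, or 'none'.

i=0 t=0 v=5: → [0,5); WM=-1
i=1 t=0 v=7: → [0,5); WM=-1
i=2 t=2 v=3: → [0,7); WM=1
i=3 t=5 v=2: → [0,10); WM=4
i=4 t=10 v=3: → [10,15); WM=9
i=5 t=2 v=3: DROP (t<9-3); WM=9
i=6 t=10 v=4: → [10,15); WM=9
i=7 t=11 v=1: → [10,16); WM=10
i=8 t=11 v=8: → [10,16); WM=10
i=9 t=18 v=5: → [18,23); WM=17
i=10 t=24 v=7: → [24,29); WM=23
i=11 t=26 v=8: → [24,31); WM=25
i=12 t=26 v=1: → [24,31); WM=25
i=13 t=27 v=1: → [24,32); WM=26
i=14 t=14 v=3: DROP (t<26-3); WM=26
i=15 t=17 v=7: DROP (t<26-3); WM=26
i=16 t=27 v=9: → [24,32); WM=26
i=17 t=28 v=9: → [24,33); WM=27
i=18 t=28 v=9: → [24,33); WM=27

5 14 15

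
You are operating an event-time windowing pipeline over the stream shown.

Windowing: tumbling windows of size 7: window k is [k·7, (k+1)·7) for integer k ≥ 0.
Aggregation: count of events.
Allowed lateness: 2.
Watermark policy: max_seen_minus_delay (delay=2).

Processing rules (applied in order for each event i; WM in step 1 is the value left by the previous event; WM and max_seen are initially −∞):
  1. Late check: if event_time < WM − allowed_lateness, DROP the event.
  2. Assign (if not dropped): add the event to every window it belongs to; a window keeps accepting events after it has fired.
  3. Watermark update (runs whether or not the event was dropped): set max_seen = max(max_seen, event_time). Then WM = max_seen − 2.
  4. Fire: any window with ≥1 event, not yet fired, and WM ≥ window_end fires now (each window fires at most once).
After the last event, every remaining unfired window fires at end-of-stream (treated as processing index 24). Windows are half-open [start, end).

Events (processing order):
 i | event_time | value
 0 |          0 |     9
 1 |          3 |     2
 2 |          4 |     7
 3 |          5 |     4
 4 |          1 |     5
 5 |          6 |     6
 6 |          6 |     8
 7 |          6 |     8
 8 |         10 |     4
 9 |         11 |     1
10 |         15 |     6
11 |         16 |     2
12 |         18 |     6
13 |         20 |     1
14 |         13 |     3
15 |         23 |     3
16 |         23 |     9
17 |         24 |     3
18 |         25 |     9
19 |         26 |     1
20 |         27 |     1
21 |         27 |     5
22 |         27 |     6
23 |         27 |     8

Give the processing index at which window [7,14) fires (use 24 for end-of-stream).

11

i=0 t=0 v=9: → [0,7); WM=-2
i=1 t=3 v=2: → [0,7); WM=1
i=2 t=4 v=7: → [0,7); WM=2
i=3 t=5 v=4: → [0,7); WM=3
i=4 t=1 v=5: → [0,7); WM=3
i=5 t=6 v=6: → [0,7); WM=4
i=6 t=6 v=8: → [0,7); WM=4
i=7 t=6 v=8: → [0,7); WM=4
i=8 t=10 v=4: → [7,14); WM=8; [0,7) fires=8
i=9 t=11 v=1: → [7,14); WM=9
i=10 t=15 v=6: → [14,21); WM=13
i=11 t=16 v=2: → [14,21); WM=14; [7,14) fires=2
i=12 t=18 v=6: → [14,21); WM=16
i=13 t=20 v=1: → [14,21); WM=18
i=14 t=13 v=3: DROP (t<18-2); WM=18
i=15 t=23 v=3: → [21,28); WM=21; [14,21) fires=4
i=16 t=23 v=9: → [21,28); WM=21
i=17 t=24 v=3: → [21,28); WM=22
i=18 t=25 v=9: → [21,28); WM=23
i=19 t=26 v=1: → [21,28); WM=24
i=20 t=27 v=1: → [21,28); WM=25
i=21 t=27 v=5: → [21,28); WM=25
i=22 t=27 v=6: → [21,28); WM=25
i=23 t=27 v=8: → [21,28); WM=25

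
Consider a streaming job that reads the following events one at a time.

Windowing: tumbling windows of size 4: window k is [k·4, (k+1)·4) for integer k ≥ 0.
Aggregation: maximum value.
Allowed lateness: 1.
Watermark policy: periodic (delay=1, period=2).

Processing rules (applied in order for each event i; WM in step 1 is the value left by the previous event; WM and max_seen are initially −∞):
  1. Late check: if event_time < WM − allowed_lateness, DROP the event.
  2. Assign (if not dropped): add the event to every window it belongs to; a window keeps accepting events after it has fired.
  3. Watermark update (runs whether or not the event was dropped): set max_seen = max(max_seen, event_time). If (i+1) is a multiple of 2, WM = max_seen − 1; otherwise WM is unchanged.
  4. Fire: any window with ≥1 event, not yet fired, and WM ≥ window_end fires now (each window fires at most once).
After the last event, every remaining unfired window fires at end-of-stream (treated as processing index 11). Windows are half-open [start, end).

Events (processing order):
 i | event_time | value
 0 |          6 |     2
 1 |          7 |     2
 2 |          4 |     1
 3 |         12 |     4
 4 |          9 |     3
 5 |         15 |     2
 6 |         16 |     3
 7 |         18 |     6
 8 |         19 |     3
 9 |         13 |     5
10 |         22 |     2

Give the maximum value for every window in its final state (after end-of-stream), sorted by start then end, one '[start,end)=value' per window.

i=0 t=6 v=2: → [4,8); WM=−∞
i=1 t=7 v=2: → [4,8); WM=6
i=2 t=4 v=1: DROP (t<6-1); WM=6
i=3 t=12 v=4: → [12,16); WM=11; [4,8) fires=2
i=4 t=9 v=3: DROP (t<11-1); WM=11
i=5 t=15 v=2: → [12,16); WM=14
i=6 t=16 v=3: → [16,20); WM=14
i=7 t=18 v=6: → [16,20); WM=17; [12,16) fires=4
i=8 t=19 v=3: → [16,20); WM=17
i=9 t=13 v=5: DROP (t<17-1); WM=18
i=10 t=22 v=2: → [20,24); WM=18

[4,8)=2 [12,16)=4 [16,20)=6 [20,24)=2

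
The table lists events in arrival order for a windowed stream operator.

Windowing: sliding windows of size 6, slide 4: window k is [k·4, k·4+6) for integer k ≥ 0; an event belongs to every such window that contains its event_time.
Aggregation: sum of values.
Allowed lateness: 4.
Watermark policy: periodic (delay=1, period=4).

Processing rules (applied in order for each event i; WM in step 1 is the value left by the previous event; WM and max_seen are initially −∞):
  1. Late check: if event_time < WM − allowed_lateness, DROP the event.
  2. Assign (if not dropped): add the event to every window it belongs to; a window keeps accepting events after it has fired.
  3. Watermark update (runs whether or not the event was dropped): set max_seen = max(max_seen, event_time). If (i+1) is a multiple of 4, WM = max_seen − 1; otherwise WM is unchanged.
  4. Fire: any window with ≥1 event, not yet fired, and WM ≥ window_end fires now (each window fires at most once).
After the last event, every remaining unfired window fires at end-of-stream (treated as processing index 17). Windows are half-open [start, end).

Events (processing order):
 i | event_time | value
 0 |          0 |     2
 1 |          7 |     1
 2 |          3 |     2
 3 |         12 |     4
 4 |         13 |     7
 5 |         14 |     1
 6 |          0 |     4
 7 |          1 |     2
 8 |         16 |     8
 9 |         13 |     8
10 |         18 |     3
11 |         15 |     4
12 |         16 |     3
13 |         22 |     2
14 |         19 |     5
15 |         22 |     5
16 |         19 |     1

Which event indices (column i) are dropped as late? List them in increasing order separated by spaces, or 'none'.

6 7

i=0 t=0 v=2: → [0,6); WM=−∞
i=1 t=7 v=1: → [4,10); WM=−∞
i=2 t=3 v=2: → [0,6); WM=−∞
i=3 t=12 v=4: → [12,18),[8,14); WM=11; [0,6) fires=4 [4,10) fires=1
i=4 t=13 v=7: → [12,18),[8,14); WM=11
i=5 t=14 v=1: → [12,18); WM=11
i=6 t=0 v=4: DROP (t<11-4); WM=11
i=7 t=1 v=2: DROP (t<11-4); WM=13
i=8 t=16 v=8: → [16,22),[12,18); WM=13
i=9 t=13 v=8: → [12,18),[8,14); WM=13
i=10 t=18 v=3: → [16,22); WM=13
i=11 t=15 v=4: → [12,18); WM=17; [8,14) fires=19
i=12 t=16 v=3: → [16,22),[12,18); WM=17
i=13 t=22 v=2: → [20,26); WM=17
i=14 t=19 v=5: → [16,22); WM=17
i=15 t=22 v=5: → [20,26); WM=21; [12,18) fires=35
i=16 t=19 v=1: → [16,22); WM=21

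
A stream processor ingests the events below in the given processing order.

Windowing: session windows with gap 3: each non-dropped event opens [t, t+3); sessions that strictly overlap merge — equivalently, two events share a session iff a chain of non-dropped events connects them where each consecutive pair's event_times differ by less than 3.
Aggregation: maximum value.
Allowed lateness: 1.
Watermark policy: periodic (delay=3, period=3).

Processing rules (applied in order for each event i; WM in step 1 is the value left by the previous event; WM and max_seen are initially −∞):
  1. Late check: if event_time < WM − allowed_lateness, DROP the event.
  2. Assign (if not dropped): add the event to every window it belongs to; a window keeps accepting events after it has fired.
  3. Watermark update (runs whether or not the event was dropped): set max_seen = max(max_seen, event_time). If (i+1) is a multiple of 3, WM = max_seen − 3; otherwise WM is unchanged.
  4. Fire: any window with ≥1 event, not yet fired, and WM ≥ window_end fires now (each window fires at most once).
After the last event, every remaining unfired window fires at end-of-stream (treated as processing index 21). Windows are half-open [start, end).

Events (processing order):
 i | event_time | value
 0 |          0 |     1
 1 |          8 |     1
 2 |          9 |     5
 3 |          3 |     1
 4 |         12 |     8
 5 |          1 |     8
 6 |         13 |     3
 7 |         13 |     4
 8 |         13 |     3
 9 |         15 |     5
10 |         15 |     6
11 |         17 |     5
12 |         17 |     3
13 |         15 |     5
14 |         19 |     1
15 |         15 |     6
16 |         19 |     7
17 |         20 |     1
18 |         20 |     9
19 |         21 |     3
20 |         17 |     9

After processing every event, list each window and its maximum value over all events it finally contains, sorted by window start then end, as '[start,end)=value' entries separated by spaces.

i=0 t=0 v=1: → [0,3); WM=−∞
i=1 t=8 v=1: → [8,11); WM=−∞
i=2 t=9 v=5: → [8,12); WM=6
i=3 t=3 v=1: DROP (t<6-1); WM=6
i=4 t=12 v=8: → [12,15); WM=6
i=5 t=1 v=8: DROP (t<6-1); WM=9
i=6 t=13 v=3: → [12,16); WM=9
i=7 t=13 v=4: → [12,16); WM=9
i=8 t=13 v=3: → [12,16); WM=10
i=9 t=15 v=5: → [12,18); WM=10
i=10 t=15 v=6: → [12,18); WM=10
i=11 t=17 v=5: → [12,20); WM=14
i=12 t=17 v=3: → [12,20); WM=14
i=13 t=15 v=5: → [12,20); WM=14
i=14 t=19 v=1: → [12,22); WM=16
i=15 t=15 v=6: → [12,22); WM=16
i=16 t=19 v=7: → [12,22); WM=16
i=17 t=20 v=1: → [12,23); WM=17
i=18 t=20 v=9: → [12,23); WM=17
i=19 t=21 v=3: → [12,24); WM=17
i=20 t=17 v=9: → [12,24); WM=18

[0,3)=1 [8,12)=5 [12,24)=9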